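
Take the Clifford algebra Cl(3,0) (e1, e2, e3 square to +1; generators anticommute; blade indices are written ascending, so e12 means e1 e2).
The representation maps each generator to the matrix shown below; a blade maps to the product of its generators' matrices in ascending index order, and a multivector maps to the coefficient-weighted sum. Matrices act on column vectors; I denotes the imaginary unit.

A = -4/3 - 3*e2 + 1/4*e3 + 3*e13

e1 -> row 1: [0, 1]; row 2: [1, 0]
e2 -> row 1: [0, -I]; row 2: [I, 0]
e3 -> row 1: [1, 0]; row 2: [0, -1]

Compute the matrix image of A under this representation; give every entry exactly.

Bivector images (products of the table entries): rho(e13) = rho(e1)rho(e3) = row 1: [0, -1]; row 2: [1, 0].
M = (-4/3)*1 + (-3)*rho(e2) + (1/4)*rho(e3) + (3)*rho(e13), summed entrywise (1 is the identity matrix):
Answer: row 1: [-13/12, -3 + 3*I]; row 2: [3 - 3*I, -19/12]


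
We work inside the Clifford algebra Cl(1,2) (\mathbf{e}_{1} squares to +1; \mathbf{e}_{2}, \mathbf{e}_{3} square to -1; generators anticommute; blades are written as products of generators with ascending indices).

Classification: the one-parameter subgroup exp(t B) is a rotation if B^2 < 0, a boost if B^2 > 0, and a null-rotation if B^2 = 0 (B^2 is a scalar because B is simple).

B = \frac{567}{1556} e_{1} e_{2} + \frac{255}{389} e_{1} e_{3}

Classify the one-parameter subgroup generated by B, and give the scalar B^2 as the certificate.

B^2 term by term: the squares give (\frac{567}{1556})^2*(e_{1} e_{2})^2 + (\frac{255}{389})^2*(e_{1} e_{3})^2 = \frac{321489}{2421136}*(+1) + \frac{65025}{151321}*(+1) = \frac{9}{16} (each basis 2-blade squares to minus the product of its generators' squares); cross terms between blades sharing an index anticommute and cancel. So B^2 = \frac{9}{16}.
Answer: boost, certificate B^2 = \frac{9}{16}. Note: conjugating B changes its blade decomposition but never the scalar B^2 = \frac{9}{16}, whose sign settles the classification.


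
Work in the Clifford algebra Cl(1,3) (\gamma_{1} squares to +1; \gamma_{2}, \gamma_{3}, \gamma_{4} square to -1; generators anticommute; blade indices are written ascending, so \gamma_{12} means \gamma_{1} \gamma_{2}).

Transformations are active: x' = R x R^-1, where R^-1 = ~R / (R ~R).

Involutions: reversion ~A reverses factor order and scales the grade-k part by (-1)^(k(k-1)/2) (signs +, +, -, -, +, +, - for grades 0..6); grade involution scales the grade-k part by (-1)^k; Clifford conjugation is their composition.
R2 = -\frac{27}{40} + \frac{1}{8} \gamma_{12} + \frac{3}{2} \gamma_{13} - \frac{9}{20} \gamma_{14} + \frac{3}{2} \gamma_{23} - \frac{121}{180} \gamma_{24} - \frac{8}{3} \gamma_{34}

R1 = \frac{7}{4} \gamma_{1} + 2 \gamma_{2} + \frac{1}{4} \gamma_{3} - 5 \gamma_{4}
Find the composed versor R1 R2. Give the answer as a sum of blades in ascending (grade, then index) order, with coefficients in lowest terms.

Distribute over the terms of R1 (each basis-blade product reordered to ascending indices, repeated generators contracted through their squares):
(\frac{7}{4} \gamma_{1}) R2 = -\frac{189}{160} \gamma_{1} + \frac{7}{32} \gamma_{2} + \frac{21}{8} \gamma_{3} - \frac{63}{80} \gamma_{4} + \frac{21}{8} \gamma_{123} - \frac{847}{720} \gamma_{124} - \frac{14}{3} \gamma_{134}
(2 \gamma_{2}) R2 = \frac{1}{4} \gamma_{1} - \frac{27}{20} \gamma_{2} - 3 \gamma_{3} + \frac{121}{90} \gamma_{4} - 3 \gamma_{123} + \frac{9}{10} \gamma_{124} - \frac{16}{3} \gamma_{234}
(\frac{1}{4} \gamma_{3}) R2 = \frac{3}{8} \gamma_{1} + \frac{3}{8} \gamma_{2} - \frac{27}{160} \gamma_{3} + \frac{2}{3} \gamma_{4} + \frac{1}{32} \gamma_{123} + \frac{9}{80} \gamma_{134} + \frac{121}{720} \gamma_{234}
(-5 \gamma_{4}) R2 = \frac{9}{4} \gamma_{1} + \frac{121}{36} \gamma_{2} + \frac{40}{3} \gamma_{3} + \frac{27}{8} \gamma_{4} - \frac{5}{8} \gamma_{124} - \frac{15}{2} \gamma_{134} - \frac{15}{2} \gamma_{234}
Summing the partial products and collecting blades:
Answer: \frac{271}{160} \gamma_{1} + \frac{3751}{1440} \gamma_{2} + \frac{6139}{480} \gamma_{3} + \frac{3311}{720} \gamma_{4} - \frac{11}{32} \gamma_{123} - \frac{649}{720} \gamma_{124} - \frac{2893}{240} \gamma_{134} - \frac{9119}{720} \gamma_{234}


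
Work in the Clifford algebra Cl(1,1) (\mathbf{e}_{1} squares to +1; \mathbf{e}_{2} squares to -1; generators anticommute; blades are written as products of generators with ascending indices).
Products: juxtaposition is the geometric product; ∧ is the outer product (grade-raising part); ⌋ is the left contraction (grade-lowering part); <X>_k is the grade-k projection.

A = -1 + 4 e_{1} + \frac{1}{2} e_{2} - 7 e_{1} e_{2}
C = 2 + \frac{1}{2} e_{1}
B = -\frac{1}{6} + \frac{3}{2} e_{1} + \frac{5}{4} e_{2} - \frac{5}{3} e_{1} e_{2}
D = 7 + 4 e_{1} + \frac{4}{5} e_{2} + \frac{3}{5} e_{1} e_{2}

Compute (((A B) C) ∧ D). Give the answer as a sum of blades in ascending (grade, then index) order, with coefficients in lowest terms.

step 1: \frac{413}{24} + \frac{23}{4} e_{1} + \frac{5}{2} e_{2} + \frac{85}{12} e_{1} e_{2}
step 2: \frac{895}{24} + \frac{965}{48} e_{1} + \frac{35}{24} e_{2} + \frac{155}{12} e_{1} e_{2}
step 3: \frac{6265}{24} + \frac{13915}{48} e_{1} + \frac{961}{24} e_{2} + \frac{2953}{24} e_{1} e_{2}
Answer: \frac{6265}{24} + \frac{13915}{48} e_{1} + \frac{961}{24} e_{2} + \frac{2953}{24} e_{1} e_{2}


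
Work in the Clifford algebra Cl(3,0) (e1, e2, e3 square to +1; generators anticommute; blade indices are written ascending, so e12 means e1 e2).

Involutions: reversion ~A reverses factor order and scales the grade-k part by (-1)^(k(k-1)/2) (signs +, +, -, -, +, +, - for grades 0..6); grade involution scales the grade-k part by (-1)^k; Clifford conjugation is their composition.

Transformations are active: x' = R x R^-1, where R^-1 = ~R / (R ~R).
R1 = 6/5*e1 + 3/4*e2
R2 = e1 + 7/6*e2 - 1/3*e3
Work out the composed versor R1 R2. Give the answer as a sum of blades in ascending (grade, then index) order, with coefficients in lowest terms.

Distribute over the terms of R1 (each basis-blade product reordered to ascending indices, repeated generators contracted through their squares):
(6/5*e1) R2 = 6/5 + 7/5*e12 - 2/5*e13
(3/4*e2) R2 = 7/8 - 3/4*e12 - 1/4*e23
Summing the partial products and collecting blades:
Answer: 83/40 + 13/20*e12 - 2/5*e13 - 1/4*e23


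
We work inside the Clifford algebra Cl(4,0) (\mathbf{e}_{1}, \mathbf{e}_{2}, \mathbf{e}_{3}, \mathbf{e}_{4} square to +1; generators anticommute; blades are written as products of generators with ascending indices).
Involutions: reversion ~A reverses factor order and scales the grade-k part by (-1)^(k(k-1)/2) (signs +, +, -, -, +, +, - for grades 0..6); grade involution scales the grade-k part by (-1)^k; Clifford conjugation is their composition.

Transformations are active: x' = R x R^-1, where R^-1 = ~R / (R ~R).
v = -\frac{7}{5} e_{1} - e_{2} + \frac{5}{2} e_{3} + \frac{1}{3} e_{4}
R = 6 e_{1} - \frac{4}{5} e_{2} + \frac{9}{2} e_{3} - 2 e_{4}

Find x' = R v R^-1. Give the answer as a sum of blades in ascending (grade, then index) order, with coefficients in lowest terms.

~R = 6 e_{1} - \frac{4}{5} e_{2} + \frac{9}{2} e_{3} - 2 e_{4}, and R ~R = \frac{6089}{100}, so R^-1 = ~R / (\frac{6089}{100}).
R v = \frac{179}{60} - \frac{178}{25} e_{1} e_{2} + \frac{213}{10} e_{1} e_{3} - \frac{4}{5} e_{1} e_{4} + \frac{5}{2} e_{2} e_{3} - \frac{34}{15} e_{2} e_{4} + \frac{13}{2} e_{3} e_{4}
Answer: \frac{60523}{30445} e_{1} + \frac{16835}{18267} e_{2} - \frac{25075}{12178} e_{3} - \frac{3223}{6089} e_{4}


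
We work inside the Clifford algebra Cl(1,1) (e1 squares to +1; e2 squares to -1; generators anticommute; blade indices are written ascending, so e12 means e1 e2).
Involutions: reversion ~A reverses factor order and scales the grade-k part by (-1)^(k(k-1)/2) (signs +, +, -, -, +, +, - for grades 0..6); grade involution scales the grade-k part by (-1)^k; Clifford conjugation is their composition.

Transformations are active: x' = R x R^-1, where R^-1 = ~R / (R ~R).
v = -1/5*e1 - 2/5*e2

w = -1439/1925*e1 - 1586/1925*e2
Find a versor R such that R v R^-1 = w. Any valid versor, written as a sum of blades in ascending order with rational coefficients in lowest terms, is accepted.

The midline construction: v and w both square to -3/25, so reflecting in their sum -1824/1925*e1 - 2356/1925*e2 exchanges them.
Answer: -1824/1925*e1 - 2356/1925*e2


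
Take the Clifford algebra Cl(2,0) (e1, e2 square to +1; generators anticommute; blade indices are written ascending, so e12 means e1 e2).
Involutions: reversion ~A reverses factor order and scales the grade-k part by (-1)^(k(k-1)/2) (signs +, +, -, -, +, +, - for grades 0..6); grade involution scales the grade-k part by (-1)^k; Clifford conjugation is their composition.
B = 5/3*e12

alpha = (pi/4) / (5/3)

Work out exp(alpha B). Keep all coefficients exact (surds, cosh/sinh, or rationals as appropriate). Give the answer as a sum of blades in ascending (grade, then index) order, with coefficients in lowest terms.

B^2 = (5/3)^2*(e12)^2 = 25/9*(-1) = -25/9 (a basis 2-blade squares to minus the product of its generators' squares).
B^2 = -25/9 — the series telescopes trigonometrically here: l = 5/3, alpha*l = pi/4, so exp(alpha B) = cos(pi/4) + (sin(pi/4)/(5/3))*B = sqrt(2)/2 + (3*sqrt(2)/10)*B.
Answer: sqrt(2)/2 + sqrt(2)/2*e12


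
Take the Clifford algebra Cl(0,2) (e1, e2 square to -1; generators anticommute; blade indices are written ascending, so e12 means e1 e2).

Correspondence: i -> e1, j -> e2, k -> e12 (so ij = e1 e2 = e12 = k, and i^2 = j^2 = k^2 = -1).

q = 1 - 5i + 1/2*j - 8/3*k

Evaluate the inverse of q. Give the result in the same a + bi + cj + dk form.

In blades: q = 1 - 5*e1 + 1/2*e2 - 8/3*e12.
With qbar = 1 + 5*e1 - 1/2*e2 + 8/3*e12 (scalar fixed, mapped units negated), q qbar = 1201/36 (the sum of squared coefficients), so q^-1 = qbar / (1201/36) = 36/1201 + 180/1201*e1 - 18/1201*e2 + 96/1201*e12; translating back:
Answer: 36/1201 + 180/1201*i - 18/1201*j + 96/1201*k


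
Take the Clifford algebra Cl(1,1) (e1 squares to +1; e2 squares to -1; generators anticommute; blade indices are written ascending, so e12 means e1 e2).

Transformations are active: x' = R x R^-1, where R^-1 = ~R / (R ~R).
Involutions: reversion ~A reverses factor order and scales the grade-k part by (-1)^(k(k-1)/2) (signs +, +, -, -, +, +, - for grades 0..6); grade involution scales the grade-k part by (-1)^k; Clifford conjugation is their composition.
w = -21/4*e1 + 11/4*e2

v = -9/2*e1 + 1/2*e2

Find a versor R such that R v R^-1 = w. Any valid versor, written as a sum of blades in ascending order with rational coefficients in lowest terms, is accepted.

Since q(v) = q(w) = 20, the sum R = v + w = -39/4*e1 + 13/4*e2 does the job whenever invertible.
Answer: -39/4*e1 + 13/4*e2


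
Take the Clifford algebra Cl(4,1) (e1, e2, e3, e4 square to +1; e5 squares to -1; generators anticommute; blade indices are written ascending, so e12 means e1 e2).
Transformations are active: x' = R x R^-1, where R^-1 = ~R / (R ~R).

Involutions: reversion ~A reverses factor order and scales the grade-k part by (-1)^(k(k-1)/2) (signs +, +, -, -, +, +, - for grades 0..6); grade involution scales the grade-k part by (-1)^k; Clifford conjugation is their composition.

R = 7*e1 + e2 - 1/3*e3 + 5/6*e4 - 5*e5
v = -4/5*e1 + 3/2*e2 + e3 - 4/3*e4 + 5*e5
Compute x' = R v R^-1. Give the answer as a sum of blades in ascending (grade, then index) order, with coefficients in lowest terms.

~R = 7*e1 + e2 - 1/3*e3 + 5/6*e4 - 5*e5, and R ~R = 929/36, so R^-1 = ~R / (929/36).
R v = 1751/90 + 113/10*e12 + 101/15*e13 - 26/3*e14 + 31*e15 + 3/2*e23 - 31/12*e24 + 25/2*e25 - 7/18*e34 + 10/3*e35 - 5/2*e45
Answer: 52744/4645*e1 + 73/9290*e2 - 20939/13935*e3 + 2406/929*e4 - 11649/929*e5


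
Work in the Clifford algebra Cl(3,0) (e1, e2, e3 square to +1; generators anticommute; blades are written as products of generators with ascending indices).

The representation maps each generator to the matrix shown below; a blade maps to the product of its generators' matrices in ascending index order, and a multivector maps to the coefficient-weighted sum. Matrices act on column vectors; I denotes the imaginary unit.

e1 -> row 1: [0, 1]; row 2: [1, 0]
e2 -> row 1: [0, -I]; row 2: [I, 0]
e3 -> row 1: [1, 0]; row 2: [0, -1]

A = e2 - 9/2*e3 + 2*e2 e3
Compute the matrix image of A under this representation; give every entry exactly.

Bivector images (products of the table entries): rho(e2 e3) = rho(e2)rho(e3) = row 1: [0, I]; row 2: [I, 0].
M = (1)*rho(e2) + (-9/2)*rho(e3) + (2)*rho(e2 e3), summed entrywise:
Answer: row 1: [-9/2, I]; row 2: [3*I, 9/2]


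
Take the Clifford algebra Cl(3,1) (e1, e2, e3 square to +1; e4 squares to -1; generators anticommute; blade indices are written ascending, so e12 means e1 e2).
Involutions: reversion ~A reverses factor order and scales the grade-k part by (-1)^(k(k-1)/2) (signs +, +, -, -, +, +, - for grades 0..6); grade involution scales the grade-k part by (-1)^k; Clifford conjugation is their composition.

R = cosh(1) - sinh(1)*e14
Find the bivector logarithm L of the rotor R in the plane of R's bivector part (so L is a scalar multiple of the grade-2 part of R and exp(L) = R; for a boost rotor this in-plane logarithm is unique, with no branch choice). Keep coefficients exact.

The scalar part of R is cosh(1), giving the rapidity magnitude (cosh is even); the bivector part supplies orientation, its quotient by sinh of the rapidity is the plane, and L = rapidity * plane — unique in that plane, since flipping both signs leaves L unchanged.
Concretely: cosh(rapidity) = cosh(1) gives rapidity = ±1, and since rapidity/sinh(rapidity) is even the sign is immaterial: L = (rapidity/sinh(rapidity)) * <R>_2 = (1/sinh(1)) * <R>_2.
Answer: -e14


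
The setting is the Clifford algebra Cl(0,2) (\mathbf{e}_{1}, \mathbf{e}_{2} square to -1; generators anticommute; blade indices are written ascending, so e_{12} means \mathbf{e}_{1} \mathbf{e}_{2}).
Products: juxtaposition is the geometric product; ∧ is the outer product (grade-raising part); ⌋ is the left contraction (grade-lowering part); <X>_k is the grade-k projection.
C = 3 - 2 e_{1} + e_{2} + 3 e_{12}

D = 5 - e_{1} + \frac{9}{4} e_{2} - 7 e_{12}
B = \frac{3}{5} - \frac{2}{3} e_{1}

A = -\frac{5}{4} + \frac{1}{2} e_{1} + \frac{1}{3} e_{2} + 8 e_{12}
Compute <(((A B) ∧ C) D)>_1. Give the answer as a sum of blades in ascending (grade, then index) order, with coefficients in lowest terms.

step 1: -\frac{5}{12} + \frac{17}{15} e_{1} - \frac{77}{15} e_{2} + \frac{226}{45} e_{12}
step 2: -\frac{5}{4} + \frac{127}{30} e_{1} - \frac{949}{60} e_{2} + \frac{281}{60} e_{12}
step 3: \frac{3185}{48} + \frac{29423}{240} e_{1} - \frac{13667}{240} e_{2} + \frac{207}{8} e_{12}
step 4: \frac{29423}{240} e_{1} - \frac{13667}{240} e_{2}
Answer: \frac{29423}{240} e_{1} - \frac{13667}{240} e_{2}


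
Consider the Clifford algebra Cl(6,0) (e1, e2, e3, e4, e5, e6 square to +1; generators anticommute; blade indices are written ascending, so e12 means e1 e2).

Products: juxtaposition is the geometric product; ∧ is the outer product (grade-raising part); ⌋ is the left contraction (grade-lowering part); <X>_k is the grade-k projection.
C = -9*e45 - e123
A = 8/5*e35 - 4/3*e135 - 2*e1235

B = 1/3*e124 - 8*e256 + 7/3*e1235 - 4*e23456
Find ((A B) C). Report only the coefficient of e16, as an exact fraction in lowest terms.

step 1: -14/3 + 28/9*e2 - 56/15*e12 + 16*e136 + 8*e146 - 64/5*e236 - 32/5*e246 - 2/3*e345 + 32/3*e1236 + 16/3*e1246 + 4/9*e2345 - 8/15*e12345
step 2: -146/15*e3 - 32/3*e6 + 28/9*e13 + 64/5*e16 + 4*e23 + 16*e26 + 622/15*e45 - 2/15*e123 + 4/9*e145 - 72*e156 - 28*e245 + 288/5*e256 + 16/3*e346 + 514/15*e1245 - 48*e1256 - 32/5*e1346 - 8*e2346 - 144*e13456 + 576/5*e23456 - 96*e123456
Answer: 64/5


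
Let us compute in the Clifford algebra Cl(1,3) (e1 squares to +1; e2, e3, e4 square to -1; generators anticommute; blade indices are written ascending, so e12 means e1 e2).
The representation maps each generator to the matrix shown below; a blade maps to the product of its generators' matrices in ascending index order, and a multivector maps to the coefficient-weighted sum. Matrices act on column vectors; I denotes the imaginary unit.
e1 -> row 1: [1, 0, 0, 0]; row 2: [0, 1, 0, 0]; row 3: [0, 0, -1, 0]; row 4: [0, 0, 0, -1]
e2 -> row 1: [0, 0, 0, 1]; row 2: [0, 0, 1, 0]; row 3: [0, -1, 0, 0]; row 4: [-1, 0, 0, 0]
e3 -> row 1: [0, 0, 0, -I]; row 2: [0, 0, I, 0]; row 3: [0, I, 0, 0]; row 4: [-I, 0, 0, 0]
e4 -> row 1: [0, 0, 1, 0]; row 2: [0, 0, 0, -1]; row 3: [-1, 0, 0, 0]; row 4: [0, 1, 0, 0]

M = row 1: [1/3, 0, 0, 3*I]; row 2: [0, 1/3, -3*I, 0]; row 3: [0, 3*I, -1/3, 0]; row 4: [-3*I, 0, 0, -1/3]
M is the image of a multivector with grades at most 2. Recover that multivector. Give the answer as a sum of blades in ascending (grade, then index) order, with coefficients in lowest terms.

Method: the blade images are trace-orthogonal — tr(rho(e_A) rho(e_B)^-1) = 4 if A = B and 0 otherwise — and rho(e_A)^-1 = (e_A)^2 * rho(e_A) with (e_A)^2 = +1 or -1, so the coefficient of e_A in the preimage is (e_A)^2 * tr(M rho(e_A))/4.
Nonzero projections over blades of grade <= 2: e1: (e1)^2 = +1, tr(M rho(e1)) = 4/3, coefficient 1/3; e13: (e13)^2 = +1, tr(M rho(e13)) = -12, coefficient -3. Every other blade of grade <= 2 projects to 0.
Answer: 1/3*e1 - 3*e13


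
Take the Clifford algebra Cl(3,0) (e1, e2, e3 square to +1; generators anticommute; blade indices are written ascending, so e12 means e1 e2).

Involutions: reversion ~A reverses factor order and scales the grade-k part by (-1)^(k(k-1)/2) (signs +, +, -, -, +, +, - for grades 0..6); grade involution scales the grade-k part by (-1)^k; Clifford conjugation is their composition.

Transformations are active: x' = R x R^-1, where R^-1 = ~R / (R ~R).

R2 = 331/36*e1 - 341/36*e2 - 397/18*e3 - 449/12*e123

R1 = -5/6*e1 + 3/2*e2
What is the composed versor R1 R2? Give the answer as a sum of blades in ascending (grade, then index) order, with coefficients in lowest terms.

Distribute over the terms of R1 (each basis-blade product reordered to ascending indices, repeated generators contracted through their squares):
(-5/6*e1) R2 = -1655/216 + 1705/216*e12 + 1985/108*e13 + 2245/72*e23
(3/2*e2) R2 = -341/24 - 331/24*e12 + 449/8*e13 - 397/12*e23
Summing the partial products and collecting blades:
Answer: -1181/54 - 637/108*e12 + 16093/216*e13 - 137/72*e23


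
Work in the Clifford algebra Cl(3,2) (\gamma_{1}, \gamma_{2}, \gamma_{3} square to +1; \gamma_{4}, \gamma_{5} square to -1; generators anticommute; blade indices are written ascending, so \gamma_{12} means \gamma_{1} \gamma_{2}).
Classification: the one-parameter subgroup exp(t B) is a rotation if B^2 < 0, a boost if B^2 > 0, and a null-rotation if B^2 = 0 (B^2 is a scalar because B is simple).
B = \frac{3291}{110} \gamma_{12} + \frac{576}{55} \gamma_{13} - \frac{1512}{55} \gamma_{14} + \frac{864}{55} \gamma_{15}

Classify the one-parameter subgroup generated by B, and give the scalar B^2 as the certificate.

B^2 term by term: the squares give (\frac{3291}{110})^2*(\gamma_{12})^2 + (\frac{576}{55})^2*(\gamma_{13})^2 + (-\frac{1512}{55})^2*(\gamma_{14})^2 + (\frac{864}{55})^2*(\gamma_{15})^2 = \frac{10830681}{12100}*(-1) + \frac{331776}{3025}*(-1) + \frac{2286144}{3025}*(+1) + \frac{746496}{3025}*(+1) = -\frac{9}{4} (each basis 2-blade squares to minus the product of its generators' squares); cross terms between blades sharing an index anticommute and cancel. So B^2 = -\frac{9}{4}.
Answer: rotation, certificate B^2 = -\frac{9}{4}. Key observation: B^2 = -\frac{9}{4} is a conjugation invariant, so its sign decides the class regardless of the surface form of B.


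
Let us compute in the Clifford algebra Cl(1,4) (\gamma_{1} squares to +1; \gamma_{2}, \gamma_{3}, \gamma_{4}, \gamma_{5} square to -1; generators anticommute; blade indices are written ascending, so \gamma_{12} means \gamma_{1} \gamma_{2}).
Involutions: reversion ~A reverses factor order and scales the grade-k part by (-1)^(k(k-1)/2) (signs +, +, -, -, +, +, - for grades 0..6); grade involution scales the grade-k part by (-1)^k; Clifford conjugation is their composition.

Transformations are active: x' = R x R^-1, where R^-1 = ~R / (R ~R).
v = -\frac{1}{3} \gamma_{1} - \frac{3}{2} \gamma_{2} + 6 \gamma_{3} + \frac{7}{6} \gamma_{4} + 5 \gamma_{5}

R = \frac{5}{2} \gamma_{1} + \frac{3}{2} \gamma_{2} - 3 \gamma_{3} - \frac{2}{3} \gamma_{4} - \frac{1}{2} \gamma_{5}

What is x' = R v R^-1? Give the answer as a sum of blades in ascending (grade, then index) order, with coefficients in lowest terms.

~R = \frac{5}{2} \gamma_{1} + \frac{3}{2} \gamma_{2} - 3 \gamma_{3} - \frac{2}{3} \gamma_{4} - \frac{1}{2} \gamma_{5}, and R ~R = -\frac{205}{36}, so R^-1 = ~R / (-\frac{205}{36}).
R v = \frac{817}{36} - \frac{13}{4} \gamma_{12} + 14 \gamma_{13} + \frac{97}{36} \gamma_{14} + \frac{37}{3} \gamma_{15} + \frac{9}{2} \gamma_{23} + \frac{3}{4} \gamma_{24} + \frac{27}{4} \gamma_{25} + \frac{1}{2} \gamma_{34} - 12 \gamma_{35} - \frac{11}{4} \gamma_{45}
Answer: -\frac{2410}{123} \gamma_{1} - \frac{4287}{410} \gamma_{2} + \frac{3672}{205} \gamma_{3} + \frac{5101}{1230} \gamma_{4} - \frac{208}{205} \gamma_{5}


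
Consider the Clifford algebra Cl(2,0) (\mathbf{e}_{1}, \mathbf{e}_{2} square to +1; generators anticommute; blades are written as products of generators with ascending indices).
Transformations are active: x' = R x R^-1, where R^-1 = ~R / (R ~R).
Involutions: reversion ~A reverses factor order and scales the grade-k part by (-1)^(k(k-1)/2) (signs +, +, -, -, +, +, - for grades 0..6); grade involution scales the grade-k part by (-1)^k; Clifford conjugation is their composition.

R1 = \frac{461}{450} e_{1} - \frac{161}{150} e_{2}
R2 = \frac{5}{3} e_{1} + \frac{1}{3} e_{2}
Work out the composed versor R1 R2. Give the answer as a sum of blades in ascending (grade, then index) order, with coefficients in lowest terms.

Distribute over the terms of R1 (each basis-blade product reordered to ascending indices, repeated generators contracted through their squares):
(\frac{461}{450} e_{1}) R2 = \frac{461}{270} + \frac{461}{1350} e_{1} e_{2}
(-\frac{161}{150} e_{2}) R2 = -\frac{161}{450} + \frac{161}{90} e_{1} e_{2}
Summing the partial products and collecting blades:
Answer: \frac{911}{675} + \frac{1438}{675} e_{1} e_{2}


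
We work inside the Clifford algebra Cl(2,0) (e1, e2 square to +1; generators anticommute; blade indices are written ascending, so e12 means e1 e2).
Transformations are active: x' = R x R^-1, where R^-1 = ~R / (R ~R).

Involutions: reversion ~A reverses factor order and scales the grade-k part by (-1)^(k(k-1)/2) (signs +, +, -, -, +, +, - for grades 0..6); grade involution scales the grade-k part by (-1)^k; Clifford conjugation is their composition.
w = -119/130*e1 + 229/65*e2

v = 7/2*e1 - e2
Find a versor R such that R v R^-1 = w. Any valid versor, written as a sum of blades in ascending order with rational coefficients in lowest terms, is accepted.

Sketch: the shared square 53/4 makes R = v + w = 168/65*e1 + 164/65*e2 the natural versor; its sandwich fixes that direction, negates (v - w)/2, and sends v to w.
Answer: 168/65*e1 + 164/65*e2


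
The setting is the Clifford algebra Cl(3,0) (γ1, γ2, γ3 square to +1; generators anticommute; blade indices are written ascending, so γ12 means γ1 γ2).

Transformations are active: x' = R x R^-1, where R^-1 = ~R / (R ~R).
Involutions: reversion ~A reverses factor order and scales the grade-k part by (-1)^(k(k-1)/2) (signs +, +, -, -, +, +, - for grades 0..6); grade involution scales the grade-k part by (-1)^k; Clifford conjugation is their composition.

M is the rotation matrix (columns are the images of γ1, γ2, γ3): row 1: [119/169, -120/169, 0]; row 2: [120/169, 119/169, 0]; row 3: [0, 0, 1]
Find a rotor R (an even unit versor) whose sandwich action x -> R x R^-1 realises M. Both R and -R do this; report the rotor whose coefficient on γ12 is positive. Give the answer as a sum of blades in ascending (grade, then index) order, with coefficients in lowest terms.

Method: write R = a + b12*γ12 + b13*γ13 + b23*γ23 with a^2 + b12^2 + b13^2 + b23^2 = 1 (so R^-1 = ~R). Expanding the columns R e_j ~R gives tr M = 4a^2 - 1 and, from the antisymmetric part, M21 - M12 = -4a*b12, M13 - M31 = 4a*b13, M32 - M23 = -4a*b23.
Here tr M = 407/169, so a^2 = (1 + tr M)/4 = 144/169 and a = ±12/13. Taking a = 12/13: M21 - M12 = 240/169, M13 - M31 = 0, M32 - M23 = 0, giving b12 = -5/13, b13 = 0, b23 = 0, i.e. R = 12/13 - 5/13*γ12.
Its γ12 coefficient is negative, so report the other preimage -R.
Answer: -12/13 + 5/13*γ12. Note: both R and -R realise this M (trace 407/169); the covering map identifies them, and the γ12-coefficient sign is the tie-breaker.


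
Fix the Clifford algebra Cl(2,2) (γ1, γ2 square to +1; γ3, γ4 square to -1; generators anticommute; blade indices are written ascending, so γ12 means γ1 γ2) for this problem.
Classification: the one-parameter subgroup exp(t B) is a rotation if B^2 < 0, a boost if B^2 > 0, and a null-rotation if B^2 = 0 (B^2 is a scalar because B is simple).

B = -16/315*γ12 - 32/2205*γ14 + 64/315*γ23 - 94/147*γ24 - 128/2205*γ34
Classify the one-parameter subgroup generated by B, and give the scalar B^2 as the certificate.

B^2 term by term: the squares give (-16/315)^2*(γ12)^2 + (-32/2205)^2*(γ14)^2 + (64/315)^2*(γ23)^2 + (-94/147)^2*(γ24)^2 + (-128/2205)^2*(γ34)^2 = 256/99225*(-1) + 1024/4862025*(+1) + 4096/99225*(+1) + 8836/21609*(+1) + 16384/4862025*(-1) = 4/9 (each basis 2-blade squares to minus the product of its generators' squares); cross terms between blades sharing an index anticommute and cancel; the commuting (index-disjoint) pairs give grade-4 terms 2*c*c'*(blade product), which cancel blade by blade — γ1234: 4096/694575 - 4096/694575 = 0 — confirming B is simple. So B^2 = 4/9.
Answer: boost, certificate B^2 = 4/9. Why this suffices: the scalar 4/9 survives any versor conjugation, so its sign alone determines the class however B is presented.


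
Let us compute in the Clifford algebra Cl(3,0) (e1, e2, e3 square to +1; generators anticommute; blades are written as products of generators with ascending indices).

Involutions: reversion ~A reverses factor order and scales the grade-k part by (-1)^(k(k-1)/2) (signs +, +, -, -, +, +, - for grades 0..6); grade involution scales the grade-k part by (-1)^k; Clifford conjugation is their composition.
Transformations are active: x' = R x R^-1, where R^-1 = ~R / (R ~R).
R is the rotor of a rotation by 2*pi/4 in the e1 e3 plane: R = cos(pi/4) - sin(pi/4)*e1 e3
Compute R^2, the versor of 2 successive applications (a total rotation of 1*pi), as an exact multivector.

Because a rotor carries half the rotation angle, composing 2 copies of this e1 e3-plane rotor multiplies the phase: 2*(pi/4) = pi/2, hence R^2 = cos(pi/2) - sin(pi/2)*e1 e3.
cos(pi/2) = 0 and sin(pi/2) = 1, so R^2 = -e1 e3. The net rotation is 1*pi; the rotor keeps the half-angle phase exactly.
Answer: -e1 e3


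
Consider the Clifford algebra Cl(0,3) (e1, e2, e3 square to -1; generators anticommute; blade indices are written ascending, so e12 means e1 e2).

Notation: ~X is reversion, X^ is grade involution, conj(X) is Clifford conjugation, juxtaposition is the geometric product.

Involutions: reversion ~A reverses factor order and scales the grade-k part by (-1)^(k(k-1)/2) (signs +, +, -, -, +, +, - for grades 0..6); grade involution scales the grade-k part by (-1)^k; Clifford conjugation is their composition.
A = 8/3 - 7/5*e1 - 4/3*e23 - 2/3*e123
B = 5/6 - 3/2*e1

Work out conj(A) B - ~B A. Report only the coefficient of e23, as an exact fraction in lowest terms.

first term: 389/90 - 17/6*e1 + 1/9*e23 - 23/9*e123
second term: 11/90 - 31/6*e1 - 19/9*e23 + 13/9*e123
Answer: 20/9


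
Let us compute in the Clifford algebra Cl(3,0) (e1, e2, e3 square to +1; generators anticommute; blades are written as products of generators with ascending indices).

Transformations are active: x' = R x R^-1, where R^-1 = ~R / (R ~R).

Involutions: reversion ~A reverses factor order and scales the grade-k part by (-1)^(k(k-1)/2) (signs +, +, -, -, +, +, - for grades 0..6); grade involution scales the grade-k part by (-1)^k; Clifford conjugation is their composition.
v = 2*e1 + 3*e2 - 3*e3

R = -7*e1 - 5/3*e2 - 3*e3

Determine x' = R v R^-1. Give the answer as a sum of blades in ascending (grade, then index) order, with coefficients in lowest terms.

~R = -7*e1 - 5/3*e2 - 3*e3, and R ~R = 547/9, so R^-1 = ~R / (547/9).
R v = -10 - 53/3*e1 e2 + 27*e1 e3 + 14*e2 e3
Answer: 166/547*e1 - 1341/547*e2 + 2181/547*e3


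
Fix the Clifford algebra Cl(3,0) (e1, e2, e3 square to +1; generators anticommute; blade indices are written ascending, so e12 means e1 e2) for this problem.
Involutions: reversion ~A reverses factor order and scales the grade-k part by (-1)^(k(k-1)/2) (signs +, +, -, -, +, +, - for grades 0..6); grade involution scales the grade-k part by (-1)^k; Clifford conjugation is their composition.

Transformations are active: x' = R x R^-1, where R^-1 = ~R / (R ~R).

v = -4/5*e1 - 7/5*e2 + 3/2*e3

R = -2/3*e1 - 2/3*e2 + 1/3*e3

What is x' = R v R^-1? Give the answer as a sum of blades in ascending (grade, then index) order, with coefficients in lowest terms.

~R = -2/3*e1 - 2/3*e2 + 1/3*e3, and R ~R = 1, so R^-1 = ~R / (1).
R v = 59/30 + 2/5*e12 - 11/15*e13 - 8/15*e23
Answer: -82/45*e1 - 11/9*e2 - 17/90*e3


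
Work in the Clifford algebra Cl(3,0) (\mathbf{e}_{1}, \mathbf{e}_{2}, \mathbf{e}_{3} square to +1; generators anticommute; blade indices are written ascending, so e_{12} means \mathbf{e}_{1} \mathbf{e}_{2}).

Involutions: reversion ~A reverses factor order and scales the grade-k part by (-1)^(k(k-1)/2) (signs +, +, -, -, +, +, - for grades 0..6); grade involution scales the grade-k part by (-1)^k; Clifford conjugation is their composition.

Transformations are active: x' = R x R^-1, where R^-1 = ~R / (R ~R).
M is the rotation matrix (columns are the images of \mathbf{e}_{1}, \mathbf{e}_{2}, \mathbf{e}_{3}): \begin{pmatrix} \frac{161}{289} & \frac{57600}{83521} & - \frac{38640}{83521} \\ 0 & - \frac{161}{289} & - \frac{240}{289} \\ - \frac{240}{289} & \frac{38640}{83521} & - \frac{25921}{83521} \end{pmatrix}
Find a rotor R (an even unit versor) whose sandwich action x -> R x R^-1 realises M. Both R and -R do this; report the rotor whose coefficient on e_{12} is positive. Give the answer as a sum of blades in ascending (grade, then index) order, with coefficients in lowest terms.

Method: write R = a + b12*e_{12} + b13*e_{13} + b23*e_{23} with a^2 + b12^2 + b13^2 + b23^2 = 1 (so R^-1 = ~R). Expanding the columns R e_j ~R gives tr M = 4a^2 - 1 and, from the antisymmetric part, M21 - M12 = -4a*b12, M13 - M31 = 4a*b13, M32 - M23 = -4a*b23.
Here tr M = -\frac{25921}{83521}, so a^2 = (1 + tr M)/4 = \frac{14400}{83521} and a = ±\frac{120}{289}. Taking a = \frac{120}{289}: M21 - M12 = -\frac{57600}{83521}, M13 - M31 = \frac{30720}{83521}, M32 - M23 = \frac{108000}{83521}, giving b12 = \frac{120}{289}, b13 = \frac{64}{289}, b23 = -\frac{225}{289}, i.e. R = \frac{120}{289} + \frac{120}{289} e_{12} + \frac{64}{289} e_{13} - \frac{225}{289} e_{23}.
Its e_{12} coefficient is already positive.
Answer: \frac{120}{289} + \frac{120}{289} e_{12} + \frac{64}{289} e_{13} - \frac{225}{289} e_{23}. Key observation: the double cover Spin(3) -> SO(3) sends R and -R to the same matrix (trace -\frac{25921}{83521} here), so the stated sign of the e_{12} coefficient is what selects one sheet.


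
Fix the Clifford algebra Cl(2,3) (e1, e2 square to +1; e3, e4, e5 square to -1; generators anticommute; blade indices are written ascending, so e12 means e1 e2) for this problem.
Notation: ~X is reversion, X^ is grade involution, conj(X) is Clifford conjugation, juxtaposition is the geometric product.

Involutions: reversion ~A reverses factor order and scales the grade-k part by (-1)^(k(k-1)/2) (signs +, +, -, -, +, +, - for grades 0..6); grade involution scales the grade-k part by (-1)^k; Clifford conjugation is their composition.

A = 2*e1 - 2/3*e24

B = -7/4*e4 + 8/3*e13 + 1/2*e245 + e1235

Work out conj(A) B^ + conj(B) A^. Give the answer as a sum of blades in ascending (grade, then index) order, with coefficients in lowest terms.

first term: -7/6*e2 - 16/3*e3 - 1/3*e5 - 7/2*e14 - 2*e235 - 16/9*e1234 + e1245 + 2/3*e1345
second term: -7/6*e2 - 16/3*e3 - 1/3*e5 + 7/2*e14 + 2*e235 - 16/9*e1234 + e1245 + 2/3*e1345
Answer: -7/3*e2 - 32/3*e3 - 2/3*e5 - 32/9*e1234 + 2*e1245 + 4/3*e1345


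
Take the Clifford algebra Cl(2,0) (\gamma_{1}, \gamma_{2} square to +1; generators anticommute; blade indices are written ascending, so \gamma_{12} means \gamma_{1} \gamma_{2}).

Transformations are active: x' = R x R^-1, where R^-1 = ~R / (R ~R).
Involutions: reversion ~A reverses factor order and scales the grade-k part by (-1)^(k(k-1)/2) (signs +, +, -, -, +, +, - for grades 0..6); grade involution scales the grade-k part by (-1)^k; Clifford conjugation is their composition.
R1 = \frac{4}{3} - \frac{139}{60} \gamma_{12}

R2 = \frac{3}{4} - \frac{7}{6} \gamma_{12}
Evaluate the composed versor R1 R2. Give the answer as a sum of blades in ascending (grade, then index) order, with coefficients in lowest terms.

Distribute over the terms of R1 (each basis-blade product reordered to ascending indices, repeated generators contracted through their squares):
(\frac{4}{3}) R2 = 1 - \frac{14}{9} \gamma_{12}
(-\frac{139}{60} \gamma_{12}) R2 = -\frac{973}{360} - \frac{139}{80} \gamma_{12}
Summing the partial products and collecting blades:
Answer: -\frac{613}{360} - \frac{2371}{720} \gamma_{12}


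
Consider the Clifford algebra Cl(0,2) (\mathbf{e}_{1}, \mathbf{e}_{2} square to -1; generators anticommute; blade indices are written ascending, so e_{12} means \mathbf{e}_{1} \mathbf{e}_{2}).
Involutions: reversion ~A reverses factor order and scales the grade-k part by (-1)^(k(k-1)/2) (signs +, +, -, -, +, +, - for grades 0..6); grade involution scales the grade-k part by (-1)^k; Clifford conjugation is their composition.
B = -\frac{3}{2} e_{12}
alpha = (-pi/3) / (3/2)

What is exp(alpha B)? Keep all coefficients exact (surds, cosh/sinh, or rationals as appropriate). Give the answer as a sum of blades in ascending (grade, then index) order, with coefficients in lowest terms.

B^2 = (-\frac{3}{2})^2*(e_{12})^2 = \frac{9}{4}*(-1) = -\frac{9}{4} (a basis 2-blade squares to minus the product of its generators' squares).
B^2 = -\frac{9}{4} — the negative square puts this in the circular regime; l = \frac{3}{2}, alpha*l = - \frac{\pi}{3}, so exp(alpha B) = cos(- \frac{\pi}{3}) + (sin(- \frac{\pi}{3})/(\frac{3}{2}))*B = \frac{1}{2} + (- \frac{\sqrt{3}}{3})*B.
Answer: \frac{1}{2} + \frac{\sqrt{3}}{2} e_{12}


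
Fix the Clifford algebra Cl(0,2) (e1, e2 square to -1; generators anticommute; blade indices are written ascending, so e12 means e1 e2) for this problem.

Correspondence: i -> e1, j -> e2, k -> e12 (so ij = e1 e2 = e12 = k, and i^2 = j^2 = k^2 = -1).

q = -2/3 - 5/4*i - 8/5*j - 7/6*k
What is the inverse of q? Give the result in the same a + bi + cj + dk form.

In blades: q = -2/3 - 5/4*e1 - 8/5*e2 - 7/6*e12.
With qbar = -2/3 + 5/4*e1 + 8/5*e2 + 7/6*e12 (scalar fixed, mapped units negated), q qbar = 21341/3600 (the sum of squared coefficients), so q^-1 = qbar / (21341/3600) = -2400/21341 + 4500/21341*e1 + 5760/21341*e2 + 4200/21341*e12; translating back:
Answer: -2400/21341 + 4500/21341*i + 5760/21341*j + 4200/21341*k


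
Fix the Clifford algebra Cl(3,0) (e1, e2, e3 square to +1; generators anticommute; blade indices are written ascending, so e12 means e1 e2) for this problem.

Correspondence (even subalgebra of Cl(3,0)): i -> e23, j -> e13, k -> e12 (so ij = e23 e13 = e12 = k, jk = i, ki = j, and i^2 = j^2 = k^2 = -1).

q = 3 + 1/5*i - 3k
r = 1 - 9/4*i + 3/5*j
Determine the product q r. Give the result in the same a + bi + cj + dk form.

In blades: q = 3 - 3*e12 + 1/5*e23, r = 1 + 3/5*e13 - 9/4*e23.
Distribute q over r term by term (generator squares from the signature, products reordered to ascending indices): (3)*r = 3 + 9/5*e13 - 27/4*e23; (-3*e12)*r = -3*e12 + 27/4*e13 + 9/5*e23; (1/5*e23)*r = 9/20 + 3/25*e12 + 1/5*e23.
Sum: 69/20 - 72/25*e12 + 171/20*e13 - 19/4*e23; translating back through the correspondence:
Answer: 69/20 - 19/4*i + 171/20*j - 72/25*k


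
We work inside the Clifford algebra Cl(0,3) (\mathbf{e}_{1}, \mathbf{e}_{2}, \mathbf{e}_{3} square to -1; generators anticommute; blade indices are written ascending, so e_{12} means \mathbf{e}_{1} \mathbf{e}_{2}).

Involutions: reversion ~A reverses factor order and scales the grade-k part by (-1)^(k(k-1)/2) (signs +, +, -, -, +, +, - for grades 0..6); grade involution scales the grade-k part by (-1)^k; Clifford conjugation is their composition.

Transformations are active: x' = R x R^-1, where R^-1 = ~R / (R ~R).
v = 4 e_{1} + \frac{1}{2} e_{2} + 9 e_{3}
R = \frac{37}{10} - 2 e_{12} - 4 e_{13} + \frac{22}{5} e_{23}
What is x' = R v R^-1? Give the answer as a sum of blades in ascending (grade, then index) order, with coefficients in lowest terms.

~R = \frac{37}{10} + 2 e_{12} + 4 e_{13} - \frac{22}{5} e_{23}, and R ~R = \frac{1061}{20}, so R^-1 = ~R / (\frac{1061}{20}).
R v = \frac{259}{5} e_{1} - \frac{183}{4} e_{2} + \frac{39}{2} e_{3} + \frac{8}{5} e_{123}
Answer: \frac{3704}{1061} e_{1} - \frac{14091}{2122} e_{2} - \frac{6791}{1061} e_{3}


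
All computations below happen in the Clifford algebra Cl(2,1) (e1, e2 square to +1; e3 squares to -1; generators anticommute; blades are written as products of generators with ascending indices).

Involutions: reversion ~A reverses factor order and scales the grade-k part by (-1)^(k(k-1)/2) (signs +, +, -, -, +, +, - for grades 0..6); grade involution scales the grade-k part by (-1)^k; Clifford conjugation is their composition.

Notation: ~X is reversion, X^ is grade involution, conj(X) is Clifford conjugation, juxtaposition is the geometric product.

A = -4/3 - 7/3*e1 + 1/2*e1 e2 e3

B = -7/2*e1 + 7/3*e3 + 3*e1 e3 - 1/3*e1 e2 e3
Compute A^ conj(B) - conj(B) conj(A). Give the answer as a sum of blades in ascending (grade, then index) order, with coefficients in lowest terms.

first term: 25/3 - 14/3*e1 - 3/2*e2 - 35/9*e3 - 7/6*e1 e2 - 13/9*e1 e3 - 91/36*e2 e3 + 4/9*e1 e2 e3
second term: 8 - 14/3*e1 + 3/2*e2 + 91/9*e3 + 7/6*e1 e2 + 85/9*e1 e3 + 35/36*e2 e3 + 4/9*e1 e2 e3
Answer: 1/3 - 3*e2 - 14*e3 - 7/3*e1 e2 - 98/9*e1 e3 - 7/2*e2 e3


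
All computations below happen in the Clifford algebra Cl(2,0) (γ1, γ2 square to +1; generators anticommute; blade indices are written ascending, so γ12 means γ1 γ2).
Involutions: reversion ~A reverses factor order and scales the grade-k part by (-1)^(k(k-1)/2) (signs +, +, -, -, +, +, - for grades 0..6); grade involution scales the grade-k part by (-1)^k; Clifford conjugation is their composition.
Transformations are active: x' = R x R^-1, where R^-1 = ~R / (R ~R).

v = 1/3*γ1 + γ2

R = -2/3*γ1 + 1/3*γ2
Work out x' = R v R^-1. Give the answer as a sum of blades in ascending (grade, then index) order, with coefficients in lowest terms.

~R = -2/3*γ1 + 1/3*γ2, and R ~R = 5/9, so R^-1 = ~R / (5/9).
R v = 1/9 - 7/9*γ12
Answer: -3/5*γ1 - 13/15*γ2


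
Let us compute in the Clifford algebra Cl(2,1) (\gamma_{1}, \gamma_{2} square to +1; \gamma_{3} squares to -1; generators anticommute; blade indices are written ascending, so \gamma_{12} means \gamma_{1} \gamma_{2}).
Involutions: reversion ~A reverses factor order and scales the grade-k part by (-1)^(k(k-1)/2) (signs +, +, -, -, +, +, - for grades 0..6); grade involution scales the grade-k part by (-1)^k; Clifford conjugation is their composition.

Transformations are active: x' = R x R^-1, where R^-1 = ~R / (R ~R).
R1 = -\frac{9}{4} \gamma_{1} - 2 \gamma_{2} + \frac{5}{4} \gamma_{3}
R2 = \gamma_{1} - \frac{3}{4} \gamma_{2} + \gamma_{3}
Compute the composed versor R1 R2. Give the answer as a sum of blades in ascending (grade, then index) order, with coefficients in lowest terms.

Distribute over the terms of R1 (each basis-blade product reordered to ascending indices, repeated generators contracted through their squares):
(-\frac{9}{4} \gamma_{1}) R2 = -\frac{9}{4} + \frac{27}{16} \gamma_{12} - \frac{9}{4} \gamma_{13}
(-2 \gamma_{2}) R2 = \frac{3}{2} + 2 \gamma_{12} - 2 \gamma_{23}
(\frac{5}{4} \gamma_{3}) R2 = -\frac{5}{4} - \frac{5}{4} \gamma_{13} + \frac{15}{16} \gamma_{23}
Summing the partial products and collecting blades:
Answer: -2 + \frac{59}{16} \gamma_{12} - \frac{7}{2} \gamma_{13} - \frac{17}{16} \gamma_{23}
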